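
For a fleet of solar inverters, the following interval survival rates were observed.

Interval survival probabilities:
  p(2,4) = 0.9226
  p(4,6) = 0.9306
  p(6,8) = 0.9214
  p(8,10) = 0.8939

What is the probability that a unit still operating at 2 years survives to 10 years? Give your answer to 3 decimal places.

Chaining the interval survival probabilities: 0.9226 × 0.9306 × 0.9214 × 0.8939.
= 0.707153.

0.707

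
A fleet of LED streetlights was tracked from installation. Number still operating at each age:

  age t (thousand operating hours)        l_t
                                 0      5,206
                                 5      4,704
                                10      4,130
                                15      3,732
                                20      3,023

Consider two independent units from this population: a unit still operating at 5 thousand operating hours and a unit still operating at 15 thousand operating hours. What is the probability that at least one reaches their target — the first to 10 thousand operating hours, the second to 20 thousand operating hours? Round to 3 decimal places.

0.977

p₁ = l_10/l_5 = 4,130/4,704 = 0.877976; p₂ = l_20/l_15 = 3,023/3,732 = 0.810021.
P(at least one) = 1 − (1−p₁)(1−p₂) = 1 − 0.122024 × 0.189979 = 0.976818.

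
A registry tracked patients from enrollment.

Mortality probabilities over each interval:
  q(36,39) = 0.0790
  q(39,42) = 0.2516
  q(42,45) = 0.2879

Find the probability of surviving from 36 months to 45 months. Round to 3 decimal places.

Chaining the interval survival probabilities: (1 − 0.0790) × (1 − 0.2516) × (1 − 0.2879).
= 0.9210 × 0.7484 × 0.7121 = 0.490834.

0.491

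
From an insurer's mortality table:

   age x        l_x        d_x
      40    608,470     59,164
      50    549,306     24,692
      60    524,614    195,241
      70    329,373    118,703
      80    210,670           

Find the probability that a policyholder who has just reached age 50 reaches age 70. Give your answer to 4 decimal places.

We want 20p50 = l_70/l_50.
The conditional survival probability is l_70/l_50 = 329,373/549,306 = 0.599617.

0.5996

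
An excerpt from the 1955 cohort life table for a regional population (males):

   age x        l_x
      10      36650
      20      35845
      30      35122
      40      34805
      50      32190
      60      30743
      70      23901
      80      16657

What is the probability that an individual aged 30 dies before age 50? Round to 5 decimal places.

0.08348

P(die before 50 | alive at 30) = 1 − l_50/l_30 = 1 − 32190/35122 = (2932)/35122 = 0.083480.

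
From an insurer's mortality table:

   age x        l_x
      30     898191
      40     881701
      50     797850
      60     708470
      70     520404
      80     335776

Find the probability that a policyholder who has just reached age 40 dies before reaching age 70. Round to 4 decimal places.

0.4098

P(die before 70 | alive at 40) = 1 − l_70/l_40 = 1 − 520404/881701 = (361297)/881701 = 0.409773.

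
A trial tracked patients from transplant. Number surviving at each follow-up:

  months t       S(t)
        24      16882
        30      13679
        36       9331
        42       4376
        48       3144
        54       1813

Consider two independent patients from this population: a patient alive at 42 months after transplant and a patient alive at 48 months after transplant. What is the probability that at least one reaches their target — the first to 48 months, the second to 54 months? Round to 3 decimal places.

p₁ = S(48)/S(42) = 3144/4376 = 0.718464; p₂ = S(54)/S(48) = 1813/3144 = 0.576654.
P(at least one) = 1 − (1−p₁)(1−p₂) = 1 − 0.281536 × 0.423346 = 0.880813.

0.881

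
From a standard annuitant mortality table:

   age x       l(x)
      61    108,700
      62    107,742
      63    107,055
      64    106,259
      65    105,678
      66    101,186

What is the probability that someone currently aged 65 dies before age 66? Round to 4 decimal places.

0.0425

P(die before 66 | alive at 65) = 1 − l(66)/l(65) = 1 − 101,186/105,678 = (4,492)/105,678 = 0.042506.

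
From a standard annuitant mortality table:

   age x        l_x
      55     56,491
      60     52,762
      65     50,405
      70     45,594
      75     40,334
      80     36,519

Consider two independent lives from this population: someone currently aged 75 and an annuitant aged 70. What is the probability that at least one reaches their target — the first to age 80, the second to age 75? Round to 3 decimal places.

0.989

p₁ = l_80/l_75 = 36,519/40,334 = 0.905415; p₂ = l_75/l_70 = 40,334/45,594 = 0.884634.
P(at least one) = 1 − (1−p₁)(1−p₂) = 1 − 0.094585 × 0.115366 = 0.989088.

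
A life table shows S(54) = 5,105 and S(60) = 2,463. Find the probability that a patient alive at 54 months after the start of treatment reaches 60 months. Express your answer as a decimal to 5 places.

0.48247

The conditional survival probability is S(60)/S(54) = 2,463/5,105 = 0.482468.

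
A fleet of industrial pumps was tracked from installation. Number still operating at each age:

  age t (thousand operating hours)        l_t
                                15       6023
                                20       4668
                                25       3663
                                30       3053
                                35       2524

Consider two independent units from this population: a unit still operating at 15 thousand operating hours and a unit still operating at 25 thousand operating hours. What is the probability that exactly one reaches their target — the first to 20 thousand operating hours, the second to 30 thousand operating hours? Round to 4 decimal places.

p₁ = l_20/l_15 = 4668/6023 = 0.775029; p₂ = l_30/l_25 = 3053/3663 = 0.833470.
P(exactly one) = p₁(1−p₂) + (1−p₁)p₂ = 0.129066 + 0.187507 = 0.316572.

0.3166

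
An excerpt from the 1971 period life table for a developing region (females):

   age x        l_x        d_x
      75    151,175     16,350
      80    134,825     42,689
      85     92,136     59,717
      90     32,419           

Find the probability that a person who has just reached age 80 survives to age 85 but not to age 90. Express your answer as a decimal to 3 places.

This is the probability of reaching 85 but not 90, conditional on being alive at 80: (l_85 − l_90) / l_80.
= (92,136 − 32,419) / 134,825 = 59,717 / 134,825 = 0.442922.

0.443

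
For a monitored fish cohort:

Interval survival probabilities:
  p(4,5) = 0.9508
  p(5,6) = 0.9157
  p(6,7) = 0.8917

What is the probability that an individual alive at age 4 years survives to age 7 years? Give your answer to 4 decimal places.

P(survive 4→7) = 0.9508 × 0.9157 × 0.8917.
= 0.776356.

0.7764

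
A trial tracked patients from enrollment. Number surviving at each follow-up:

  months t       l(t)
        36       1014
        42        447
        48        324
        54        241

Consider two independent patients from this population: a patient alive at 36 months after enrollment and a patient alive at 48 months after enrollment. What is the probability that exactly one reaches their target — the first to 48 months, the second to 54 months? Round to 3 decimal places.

p₁ = l(48)/l(36) = 324/1014 = 0.319527; p₂ = l(54)/l(48) = 241/324 = 0.743827.
P(exactly one) = p₁(1−p₂) + (1−p₁)p₂ = 0.081854 + 0.506154 = 0.588008.

0.588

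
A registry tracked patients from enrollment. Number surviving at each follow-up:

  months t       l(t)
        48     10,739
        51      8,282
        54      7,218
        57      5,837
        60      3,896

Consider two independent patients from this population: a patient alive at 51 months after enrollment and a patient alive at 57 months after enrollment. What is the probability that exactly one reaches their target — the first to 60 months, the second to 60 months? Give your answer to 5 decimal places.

p₁ = l(60)/l(51) = 3,896/8,282 = 0.470418; p₂ = l(60)/l(57) = 3,896/5,837 = 0.667466.
P(exactly one) = p₁(1−p₂) + (1−p₁)p₂ = 0.156430 + 0.353478 = 0.509908.

0.50991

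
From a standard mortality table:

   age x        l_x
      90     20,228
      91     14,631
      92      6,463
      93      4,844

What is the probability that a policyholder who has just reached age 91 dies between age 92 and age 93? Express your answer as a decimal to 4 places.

0.1107

We want 1|1q91 = (l_92 − l_93)/l_91.
This is the probability of reaching 92 but not 93, conditional on being alive at 91: (l_92 − l_93) / l_91.
= (6,463 − 4,844) / 14,631 = 1,619 / 14,631 = 0.110655.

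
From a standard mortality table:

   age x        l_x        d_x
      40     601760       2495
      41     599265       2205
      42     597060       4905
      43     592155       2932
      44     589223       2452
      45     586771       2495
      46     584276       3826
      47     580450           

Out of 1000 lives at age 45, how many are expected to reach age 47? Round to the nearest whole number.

The relevant probability is 580450/586771 = 0.989227.
Expected number = 1000 × 0.989227 = 989.

989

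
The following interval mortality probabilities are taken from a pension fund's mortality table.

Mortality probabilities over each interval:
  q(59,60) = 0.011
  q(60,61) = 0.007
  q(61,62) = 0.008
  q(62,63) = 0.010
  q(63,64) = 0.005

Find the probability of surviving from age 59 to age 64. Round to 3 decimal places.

0.960

The overall survival probability is (1 − 0.011) × (1 − 0.007) × (1 − 0.008) × (1 − 0.010) × (1 − 0.005).
= 0.989 × 0.993 × 0.992 × 0.990 × 0.995 = 0.959656.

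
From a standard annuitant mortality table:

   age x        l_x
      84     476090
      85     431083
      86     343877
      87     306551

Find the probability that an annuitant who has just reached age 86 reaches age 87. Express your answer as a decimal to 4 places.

0.8915

The conditional survival probability is l_87/l_86 = 306551/343877 = 0.891455.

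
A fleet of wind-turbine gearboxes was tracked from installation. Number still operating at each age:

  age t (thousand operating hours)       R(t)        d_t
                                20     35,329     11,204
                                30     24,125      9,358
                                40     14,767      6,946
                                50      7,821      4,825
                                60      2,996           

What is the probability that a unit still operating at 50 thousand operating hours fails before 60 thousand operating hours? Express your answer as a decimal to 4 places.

P(fail before 60 | operational at 50) = 1 − R(60)/R(50) = 1 − 2,996/7,821 = (4,825)/7,821 = 0.616929.

0.6169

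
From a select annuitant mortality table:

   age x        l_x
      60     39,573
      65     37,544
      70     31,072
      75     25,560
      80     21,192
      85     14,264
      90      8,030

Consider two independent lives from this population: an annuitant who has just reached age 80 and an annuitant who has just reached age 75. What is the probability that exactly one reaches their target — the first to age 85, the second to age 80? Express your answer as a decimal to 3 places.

p₁ = l_85/l_80 = 14,264/21,192 = 0.673084; p₂ = l_80/l_75 = 21,192/25,560 = 0.829108.
P(exactly one) = p₁(1−p₂) + (1−p₁)p₂ = 0.115025 + 0.271049 = 0.386073.

0.386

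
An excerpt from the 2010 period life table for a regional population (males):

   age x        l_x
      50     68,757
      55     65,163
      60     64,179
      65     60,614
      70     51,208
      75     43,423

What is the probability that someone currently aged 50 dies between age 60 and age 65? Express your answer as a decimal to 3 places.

0.052

This is the probability of reaching 60 but not 65, conditional on being alive at 50: (l_60 − l_65) / l_50.
= (64,179 − 60,614) / 68,757 = 3,565 / 68,757 = 0.051849.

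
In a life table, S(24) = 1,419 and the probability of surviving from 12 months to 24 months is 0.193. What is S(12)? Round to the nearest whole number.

7352

S(12) = S(24) / p = 1,419 / 0.193 = 7352.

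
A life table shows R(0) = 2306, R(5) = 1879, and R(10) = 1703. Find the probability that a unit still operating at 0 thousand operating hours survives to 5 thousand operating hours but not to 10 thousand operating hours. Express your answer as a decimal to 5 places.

0.07632

This is the probability of reaching 5 but not 10, conditional on being operational at 0: (R(5) − R(10)) / R(0).
= (1879 − 1703) / 2306 = 176 / 2306 = 0.076323.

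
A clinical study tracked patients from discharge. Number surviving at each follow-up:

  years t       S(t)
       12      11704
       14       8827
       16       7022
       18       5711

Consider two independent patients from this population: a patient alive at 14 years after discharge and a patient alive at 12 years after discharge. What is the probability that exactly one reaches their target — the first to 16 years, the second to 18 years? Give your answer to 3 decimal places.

p₁ = S(16)/S(14) = 7022/8827 = 0.795514; p₂ = S(18)/S(12) = 5711/11704 = 0.487953.
P(exactly one) = p₁(1−p₂) + (1−p₁)p₂ = 0.407341 + 0.099780 = 0.507120.

0.507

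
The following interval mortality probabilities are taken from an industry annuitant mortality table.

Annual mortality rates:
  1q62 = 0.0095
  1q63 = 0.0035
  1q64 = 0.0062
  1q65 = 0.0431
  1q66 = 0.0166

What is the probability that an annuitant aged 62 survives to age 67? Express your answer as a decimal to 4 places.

0.9231

The overall survival probability is (1 − 0.0095) × (1 − 0.0035) × (1 − 0.0062) × (1 − 0.0431) × (1 − 0.0166).
= 0.9905 × 0.9965 × 0.9938 × 0.9569 × 0.9834 = 0.923055.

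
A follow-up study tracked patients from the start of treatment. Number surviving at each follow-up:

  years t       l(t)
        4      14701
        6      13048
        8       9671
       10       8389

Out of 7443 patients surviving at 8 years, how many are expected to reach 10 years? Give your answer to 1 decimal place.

The relevant probability is 8389/9671 = 0.867439.
Expected number = 7443 × 0.867439 = 6456.3.

6456.3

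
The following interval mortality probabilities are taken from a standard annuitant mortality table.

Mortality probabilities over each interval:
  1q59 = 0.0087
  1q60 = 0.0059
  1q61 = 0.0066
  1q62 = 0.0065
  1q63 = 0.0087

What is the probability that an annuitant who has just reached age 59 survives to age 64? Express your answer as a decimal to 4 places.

The overall survival probability is (1 − 0.0087) × (1 − 0.0059) × (1 − 0.0066) × (1 − 0.0065) × (1 − 0.0087).
= 0.9913 × 0.9941 × 0.9934 × 0.9935 × 0.9913 = 0.964123.

0.9641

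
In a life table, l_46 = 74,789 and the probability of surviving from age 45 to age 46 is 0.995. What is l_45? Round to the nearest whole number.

l_45 = l_46 / p = 74,789 / 0.995 = 75165.

75165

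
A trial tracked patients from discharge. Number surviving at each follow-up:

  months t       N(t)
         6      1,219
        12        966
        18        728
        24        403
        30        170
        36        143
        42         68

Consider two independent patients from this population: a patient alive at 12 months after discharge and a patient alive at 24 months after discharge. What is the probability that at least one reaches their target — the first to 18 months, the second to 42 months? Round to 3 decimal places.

0.795

p₁ = N(18)/N(12) = 728/966 = 0.753623; p₂ = N(42)/N(24) = 68/403 = 0.168734.
P(at least one) = 1 − (1−p₁)(1−p₂) = 1 − 0.246377 × 0.831266 = 0.795195.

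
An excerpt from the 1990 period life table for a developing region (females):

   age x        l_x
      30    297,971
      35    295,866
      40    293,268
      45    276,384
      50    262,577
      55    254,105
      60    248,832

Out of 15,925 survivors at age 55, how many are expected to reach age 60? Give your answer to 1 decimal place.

The relevant probability is 248,832/254,105 = 0.979249.
Expected number = 15,925 × 0.979249 = 15594.5.

15594.5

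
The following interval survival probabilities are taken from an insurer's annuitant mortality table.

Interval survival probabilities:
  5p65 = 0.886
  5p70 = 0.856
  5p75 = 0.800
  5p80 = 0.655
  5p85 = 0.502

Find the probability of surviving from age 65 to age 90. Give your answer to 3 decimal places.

0.199

25p65 = 0.886 × 0.856 × 0.800 × 0.655 × 0.502.
= 0.199500.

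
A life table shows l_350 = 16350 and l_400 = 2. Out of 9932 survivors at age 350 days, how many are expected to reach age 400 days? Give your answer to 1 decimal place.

The relevant probability is 2/16350 = 0.000122.
Expected number = 9932 × 0.000122 = 1.2.

1.2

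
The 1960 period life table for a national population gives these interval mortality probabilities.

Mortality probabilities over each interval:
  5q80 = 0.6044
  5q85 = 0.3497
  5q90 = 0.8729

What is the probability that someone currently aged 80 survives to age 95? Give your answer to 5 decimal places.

Chaining the interval survival probabilities: (1 − 0.6044) × (1 − 0.3497) × (1 − 0.8729).
= 0.3956 × 0.6503 × 0.1271 = 0.032698.

0.03270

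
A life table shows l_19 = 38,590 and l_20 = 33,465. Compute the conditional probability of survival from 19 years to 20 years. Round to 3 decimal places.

The conditional survival probability is l_20/l_19 = 33,465/38,590 = 0.867194.

0.867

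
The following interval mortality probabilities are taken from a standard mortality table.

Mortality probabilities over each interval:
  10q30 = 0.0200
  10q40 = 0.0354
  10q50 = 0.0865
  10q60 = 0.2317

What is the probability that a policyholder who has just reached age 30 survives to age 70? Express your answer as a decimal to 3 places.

The overall survival probability is (1 − 0.0200) × (1 − 0.0354) × (1 − 0.0865) × (1 − 0.2317).
= 0.9800 × 0.9646 × 0.9135 × 0.7683 = 0.663457.

0.663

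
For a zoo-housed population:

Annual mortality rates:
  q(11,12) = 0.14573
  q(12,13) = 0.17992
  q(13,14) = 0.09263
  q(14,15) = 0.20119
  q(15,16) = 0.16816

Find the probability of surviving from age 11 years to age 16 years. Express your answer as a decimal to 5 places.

P(survive 11→16) = (1 − 0.14573) × (1 − 0.17992) × (1 − 0.09263) × (1 − 0.20119) × (1 − 0.16816).
= 0.85427 × 0.82008 × 0.90737 × 0.79881 × 0.83184 = 0.422395.

0.42240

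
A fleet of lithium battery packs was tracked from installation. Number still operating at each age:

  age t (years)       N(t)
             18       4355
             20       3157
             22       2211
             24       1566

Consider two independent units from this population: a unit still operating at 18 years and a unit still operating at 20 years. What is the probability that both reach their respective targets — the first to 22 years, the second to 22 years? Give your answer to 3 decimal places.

0.356

p₁ = N(22)/N(18) = 2211/4355 = 0.507692; p₂ = N(22)/N(20) = 2211/3157 = 0.700348.
P(both) = p₁ × p₂ = 0.507692 × 0.700348 = 0.355561.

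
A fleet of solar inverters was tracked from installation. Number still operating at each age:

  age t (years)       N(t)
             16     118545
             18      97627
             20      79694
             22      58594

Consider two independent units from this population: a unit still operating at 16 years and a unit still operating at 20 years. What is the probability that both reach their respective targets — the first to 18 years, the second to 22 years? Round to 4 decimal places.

0.6055

p₁ = N(18)/N(16) = 97627/118545 = 0.823544; p₂ = N(22)/N(20) = 58594/79694 = 0.735237.
P(both) = p₁ × p₂ = 0.823544 × 0.735237 = 0.605500.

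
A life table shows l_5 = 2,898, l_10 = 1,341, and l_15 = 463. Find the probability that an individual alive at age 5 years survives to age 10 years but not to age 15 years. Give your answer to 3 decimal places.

0.303

This is the probability of reaching 10 but not 15, conditional on being alive at 5: (l_10 − l_15) / l_5.
= (1,341 − 463) / 2,898 = 878 / 2,898 = 0.302968.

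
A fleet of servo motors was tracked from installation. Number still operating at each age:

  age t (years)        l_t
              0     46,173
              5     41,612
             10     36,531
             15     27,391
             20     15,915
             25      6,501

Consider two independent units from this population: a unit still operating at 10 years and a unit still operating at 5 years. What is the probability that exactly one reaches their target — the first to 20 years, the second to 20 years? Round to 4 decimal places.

p₁ = l_20/l_10 = 15,915/36,531 = 0.435657; p₂ = l_20/l_5 = 15,915/41,612 = 0.382462.
P(exactly one) = p₁(1−p₂) + (1−p₁)p₂ = 0.269035 + 0.215840 = 0.484875.

0.4849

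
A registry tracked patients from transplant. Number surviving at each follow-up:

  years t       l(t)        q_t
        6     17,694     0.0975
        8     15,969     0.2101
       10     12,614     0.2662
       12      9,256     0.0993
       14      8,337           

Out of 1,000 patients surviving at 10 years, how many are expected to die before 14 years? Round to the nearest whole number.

339

The relevant probability is 1 − 8,337/12,614 = 0.339068.
Expected number = 1,000 × 0.339068 = 339.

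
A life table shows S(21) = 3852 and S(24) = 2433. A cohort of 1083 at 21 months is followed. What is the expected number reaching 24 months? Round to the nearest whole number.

The relevant probability is 2433/3852 = 0.631620.
Expected number = 1083 × 0.631620 = 684.

684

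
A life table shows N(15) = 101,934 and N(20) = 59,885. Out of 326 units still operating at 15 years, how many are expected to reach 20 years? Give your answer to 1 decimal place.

191.5

The relevant probability is 59,885/101,934 = 0.587488.
Expected number = 326 × 0.587488 = 191.5.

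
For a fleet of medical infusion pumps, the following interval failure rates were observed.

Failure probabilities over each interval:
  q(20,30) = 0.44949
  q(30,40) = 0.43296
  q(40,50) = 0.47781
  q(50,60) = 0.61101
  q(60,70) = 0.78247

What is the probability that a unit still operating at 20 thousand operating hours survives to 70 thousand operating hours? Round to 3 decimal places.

0.014

P(survive 20→70) = (1 − 0.44949) × (1 − 0.43296) × (1 − 0.47781) × (1 − 0.61101) × (1 − 0.78247).
= 0.55051 × 0.56704 × 0.52219 × 0.38899 × 0.21753 = 0.013793.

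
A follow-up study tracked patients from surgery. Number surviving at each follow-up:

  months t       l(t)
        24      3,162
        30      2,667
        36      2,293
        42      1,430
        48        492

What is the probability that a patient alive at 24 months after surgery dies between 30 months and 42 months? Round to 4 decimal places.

0.3912

This is the probability of reaching 30 but not 42, conditional on being alive at 24: (l(30) − l(42)) / l(24).
= (2,667 − 1,430) / 3,162 = 1,237 / 3,162 = 0.391208.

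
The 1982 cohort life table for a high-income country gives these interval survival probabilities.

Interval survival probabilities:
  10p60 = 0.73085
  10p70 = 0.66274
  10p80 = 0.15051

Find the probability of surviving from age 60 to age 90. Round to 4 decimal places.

The overall survival probability is 0.73085 × 0.66274 × 0.15051.
= 0.072902.

0.0729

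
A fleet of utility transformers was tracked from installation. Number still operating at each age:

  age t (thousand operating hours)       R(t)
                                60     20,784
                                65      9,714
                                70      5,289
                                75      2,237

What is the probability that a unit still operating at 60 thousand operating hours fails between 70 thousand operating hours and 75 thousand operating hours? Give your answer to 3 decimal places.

This is the probability of reaching 70 but not 75, conditional on being operational at 60: (R(70) − R(75)) / R(60).
= (5,289 − 2,237) / 20,784 = 3,052 / 20,784 = 0.146844.

0.147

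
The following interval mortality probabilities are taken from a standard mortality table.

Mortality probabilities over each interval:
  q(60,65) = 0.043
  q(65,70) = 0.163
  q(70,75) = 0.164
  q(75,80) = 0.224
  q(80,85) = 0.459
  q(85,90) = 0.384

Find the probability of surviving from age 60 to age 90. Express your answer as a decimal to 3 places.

0.173

Chaining the interval survival probabilities: (1 − 0.043) × (1 − 0.163) × (1 − 0.164) × (1 − 0.224) × (1 − 0.459) × (1 − 0.384).
= 0.957 × 0.837 × 0.836 × 0.776 × 0.541 × 0.616 = 0.173174.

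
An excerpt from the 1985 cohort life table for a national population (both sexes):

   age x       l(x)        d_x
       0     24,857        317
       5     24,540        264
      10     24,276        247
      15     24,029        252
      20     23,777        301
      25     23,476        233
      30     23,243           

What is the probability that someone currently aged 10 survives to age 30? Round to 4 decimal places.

0.9574

The conditional survival probability is l(30)/l(10) = 23,243/24,276 = 0.957448.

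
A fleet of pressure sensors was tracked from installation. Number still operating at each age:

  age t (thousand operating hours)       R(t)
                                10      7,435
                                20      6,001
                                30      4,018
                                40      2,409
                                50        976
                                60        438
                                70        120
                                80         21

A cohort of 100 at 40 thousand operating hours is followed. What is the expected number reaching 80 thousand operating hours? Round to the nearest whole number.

1

The relevant probability is 21/2,409 = 0.008717.
Expected number = 100 × 0.008717 = 1.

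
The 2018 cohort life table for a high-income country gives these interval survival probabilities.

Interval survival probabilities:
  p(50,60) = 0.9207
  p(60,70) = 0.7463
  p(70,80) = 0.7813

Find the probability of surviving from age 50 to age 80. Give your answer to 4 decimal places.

Chaining the interval survival probabilities: 0.9207 × 0.7463 × 0.7813.
= 0.536846.

0.5368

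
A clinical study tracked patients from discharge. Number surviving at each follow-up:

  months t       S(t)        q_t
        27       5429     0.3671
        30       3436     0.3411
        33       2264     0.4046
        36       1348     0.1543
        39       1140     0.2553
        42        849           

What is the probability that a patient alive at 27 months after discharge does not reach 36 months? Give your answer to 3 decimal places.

P(die before 36 | alive at 27) = 1 − S(36)/S(27) = 1 − 1348/5429 = (4081)/5429 = 0.751704.

0.752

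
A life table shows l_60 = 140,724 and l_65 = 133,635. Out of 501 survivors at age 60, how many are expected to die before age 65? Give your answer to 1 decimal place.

The relevant probability is 1 − 133,635/140,724 = 0.050375.
Expected number = 501 × 0.050375 = 25.2.

25.2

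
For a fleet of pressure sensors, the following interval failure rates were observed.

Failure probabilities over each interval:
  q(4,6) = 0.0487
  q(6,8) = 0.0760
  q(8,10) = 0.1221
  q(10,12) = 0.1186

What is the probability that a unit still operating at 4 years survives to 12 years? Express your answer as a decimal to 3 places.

0.680

Chaining the interval survival probabilities: (1 − 0.0487) × (1 − 0.0760) × (1 − 0.1221) × (1 − 0.1186).
= 0.9513 × 0.9240 × 0.8779 × 0.8814 = 0.680154.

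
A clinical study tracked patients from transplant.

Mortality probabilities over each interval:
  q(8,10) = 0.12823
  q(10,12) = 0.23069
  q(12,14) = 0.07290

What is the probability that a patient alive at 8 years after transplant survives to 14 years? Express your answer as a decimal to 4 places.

Chaining the interval survival probabilities: (1 − 0.12823) × (1 − 0.23069) × (1 − 0.07290).
= 0.87177 × 0.76931 × 0.92710 = 0.621770.

0.6218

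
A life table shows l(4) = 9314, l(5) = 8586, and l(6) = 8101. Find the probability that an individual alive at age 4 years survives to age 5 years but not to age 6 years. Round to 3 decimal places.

This is the probability of reaching 5 but not 6, conditional on being alive at 4: (l(5) − l(6)) / l(4).
= (8586 − 8101) / 9314 = 485 / 9314 = 0.052072.

0.052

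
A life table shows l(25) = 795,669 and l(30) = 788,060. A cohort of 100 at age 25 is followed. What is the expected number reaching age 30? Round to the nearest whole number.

99

The relevant probability is 788,060/795,669 = 0.990437.
Expected number = 100 × 0.990437 = 99.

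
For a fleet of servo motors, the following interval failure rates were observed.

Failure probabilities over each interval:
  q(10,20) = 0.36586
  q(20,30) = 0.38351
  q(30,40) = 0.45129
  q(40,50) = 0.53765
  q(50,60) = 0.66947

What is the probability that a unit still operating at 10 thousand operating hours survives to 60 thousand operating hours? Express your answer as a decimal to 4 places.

0.0328

The overall survival probability is (1 − 0.36586) × (1 − 0.38351) × (1 − 0.45129) × (1 − 0.53765) × (1 − 0.66947).
= 0.63414 × 0.61649 × 0.54871 × 0.46235 × 0.33053 = 0.032782.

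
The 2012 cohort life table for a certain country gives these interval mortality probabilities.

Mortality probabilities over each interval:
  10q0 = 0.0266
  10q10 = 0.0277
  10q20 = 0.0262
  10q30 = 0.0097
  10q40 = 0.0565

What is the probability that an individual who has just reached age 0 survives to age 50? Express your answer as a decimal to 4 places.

Chaining the interval survival probabilities: (1 − 0.0266) × (1 − 0.0277) × (1 − 0.0262) × (1 − 0.0097) × (1 − 0.0565).
= 0.9734 × 0.9723 × 0.9738 × 0.9903 × 0.9435 = 0.861133.

0.8611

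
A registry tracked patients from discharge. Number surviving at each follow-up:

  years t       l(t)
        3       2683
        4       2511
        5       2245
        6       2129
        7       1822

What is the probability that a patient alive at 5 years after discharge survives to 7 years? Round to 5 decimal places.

The conditional survival probability is l(7)/l(5) = 1822/2245 = 0.811581.

0.81158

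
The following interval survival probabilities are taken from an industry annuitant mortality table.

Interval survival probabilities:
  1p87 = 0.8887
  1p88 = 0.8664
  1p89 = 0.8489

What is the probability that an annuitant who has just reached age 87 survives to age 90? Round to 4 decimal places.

3p87 = 0.8887 × 0.8664 × 0.8489.
= 0.653627.

0.6536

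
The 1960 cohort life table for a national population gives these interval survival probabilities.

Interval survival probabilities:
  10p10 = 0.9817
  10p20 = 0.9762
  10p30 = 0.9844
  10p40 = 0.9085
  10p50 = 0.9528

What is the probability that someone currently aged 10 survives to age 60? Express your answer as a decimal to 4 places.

0.8166

The overall survival probability is 0.9817 × 0.9762 × 0.9844 × 0.9085 × 0.9528.
= 0.816612.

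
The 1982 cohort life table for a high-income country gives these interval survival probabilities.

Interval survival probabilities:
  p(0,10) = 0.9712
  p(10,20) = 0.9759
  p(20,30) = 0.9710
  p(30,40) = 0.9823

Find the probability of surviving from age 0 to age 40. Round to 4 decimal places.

0.9040

P(survive 0→40) = 0.9712 × 0.9759 × 0.9710 × 0.9823.
= 0.904019.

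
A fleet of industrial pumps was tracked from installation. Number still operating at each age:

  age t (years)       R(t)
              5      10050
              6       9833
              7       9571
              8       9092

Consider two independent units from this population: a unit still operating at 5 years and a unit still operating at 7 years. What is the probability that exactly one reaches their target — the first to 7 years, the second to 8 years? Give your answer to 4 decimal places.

0.0929

p₁ = R(7)/R(5) = 9571/10050 = 0.952338; p₂ = R(8)/R(7) = 9092/9571 = 0.949953.
P(exactly one) = p₁(1−p₂) + (1−p₁)p₂ = 0.047662 + 0.045277 = 0.092938.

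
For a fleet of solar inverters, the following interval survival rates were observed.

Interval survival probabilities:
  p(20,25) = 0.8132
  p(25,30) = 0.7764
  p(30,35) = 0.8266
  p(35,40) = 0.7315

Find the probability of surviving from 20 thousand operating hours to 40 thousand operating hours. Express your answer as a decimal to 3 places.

0.382

Survival from 20 to 40 is the product of surviving each interval: 0.8132 × 0.7764 × 0.8266 × 0.7315.
= 0.381762.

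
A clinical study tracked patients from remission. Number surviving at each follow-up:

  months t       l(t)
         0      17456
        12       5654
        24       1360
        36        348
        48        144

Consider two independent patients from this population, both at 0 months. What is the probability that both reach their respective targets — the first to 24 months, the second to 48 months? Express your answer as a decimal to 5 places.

0.00064

p₁ = l(24)/l(0) = 1360/17456 = 0.077910; p₂ = l(48)/l(0) = 144/17456 = 0.008249.
P(both) = p₁ × p₂ = 0.077910 × 0.008249 = 0.000643.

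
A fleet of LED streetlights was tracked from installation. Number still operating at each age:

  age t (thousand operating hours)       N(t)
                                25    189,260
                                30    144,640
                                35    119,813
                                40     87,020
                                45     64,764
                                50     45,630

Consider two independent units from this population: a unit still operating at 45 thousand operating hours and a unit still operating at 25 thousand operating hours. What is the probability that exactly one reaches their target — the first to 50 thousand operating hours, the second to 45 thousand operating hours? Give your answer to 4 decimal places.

p₁ = N(50)/N(45) = 45,630/64,764 = 0.704558; p₂ = N(45)/N(25) = 64,764/189,260 = 0.342196.
P(exactly one) = p₁(1−p₂) + (1−p₁)p₂ = 0.463461 + 0.101099 = 0.564560.

0.5646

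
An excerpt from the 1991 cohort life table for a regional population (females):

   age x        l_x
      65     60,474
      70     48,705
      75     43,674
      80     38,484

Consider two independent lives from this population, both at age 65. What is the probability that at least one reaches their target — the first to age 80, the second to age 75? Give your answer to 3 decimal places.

p₁ = l_80/l_65 = 38,484/60,474 = 0.636373; p₂ = l_75/l_65 = 43,674/60,474 = 0.722195.
P(at least one) = 1 − (1−p₁)(1−p₂) = 1 − 0.363627 × 0.277805 = 0.898983.

0.899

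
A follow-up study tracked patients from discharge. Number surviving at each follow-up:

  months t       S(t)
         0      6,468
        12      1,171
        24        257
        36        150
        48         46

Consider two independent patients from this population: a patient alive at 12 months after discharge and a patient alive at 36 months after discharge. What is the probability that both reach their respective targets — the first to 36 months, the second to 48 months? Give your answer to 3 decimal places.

0.039

p₁ = S(36)/S(12) = 150/1,171 = 0.128096; p₂ = S(48)/S(36) = 46/150 = 0.306667.
P(both) = p₁ × p₂ = 0.128096 × 0.306667 = 0.039283.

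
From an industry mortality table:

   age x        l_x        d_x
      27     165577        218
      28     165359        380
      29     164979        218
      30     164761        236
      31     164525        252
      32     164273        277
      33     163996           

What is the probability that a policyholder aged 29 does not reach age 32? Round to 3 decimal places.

P(die before 32 | alive at 29) = 1 − l_32/l_29 = 1 − 164273/164979 = (706)/164979 = 0.004279.

0.004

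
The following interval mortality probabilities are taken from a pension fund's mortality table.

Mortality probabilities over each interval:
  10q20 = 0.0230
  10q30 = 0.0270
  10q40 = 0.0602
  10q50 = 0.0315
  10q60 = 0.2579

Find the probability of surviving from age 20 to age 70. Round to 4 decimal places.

The overall survival probability is (1 − 0.0230) × (1 − 0.0270) × (1 − 0.0602) × (1 − 0.0315) × (1 − 0.2579).
= 0.9770 × 0.9730 × 0.9398 × 0.9685 × 0.7421 = 0.642103.

0.6421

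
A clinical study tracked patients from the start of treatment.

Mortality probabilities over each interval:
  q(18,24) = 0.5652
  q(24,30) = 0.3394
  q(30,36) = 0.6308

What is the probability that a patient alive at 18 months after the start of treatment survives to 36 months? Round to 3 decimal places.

0.106

Survival from 18 to 36 is the product of surviving each interval: (1 − 0.5652) × (1 − 0.3394) × (1 − 0.6308).
= 0.4348 × 0.6606 × 0.3692 = 0.106045.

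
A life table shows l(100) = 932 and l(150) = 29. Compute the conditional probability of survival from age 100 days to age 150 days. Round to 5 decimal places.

0.03112

The conditional survival probability is l(150)/l(100) = 29/932 = 0.031116.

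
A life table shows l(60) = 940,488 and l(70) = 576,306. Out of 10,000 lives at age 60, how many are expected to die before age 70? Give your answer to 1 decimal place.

3872.3

The relevant probability is 1 − 576,306/940,488 = 0.387227.
Expected number = 10,000 × 0.387227 = 3872.3.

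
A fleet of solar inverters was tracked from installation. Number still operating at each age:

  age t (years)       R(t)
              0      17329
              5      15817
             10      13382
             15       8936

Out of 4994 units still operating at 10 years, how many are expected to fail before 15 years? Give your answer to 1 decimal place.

1659.2

The relevant probability is 1 − 8936/13382 = 0.332237.
Expected number = 4994 × 0.332237 = 1659.2.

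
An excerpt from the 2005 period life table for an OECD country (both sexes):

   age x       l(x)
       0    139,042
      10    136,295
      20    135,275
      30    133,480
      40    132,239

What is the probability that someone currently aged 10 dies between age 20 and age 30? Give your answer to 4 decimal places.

This is the probability of reaching 20 but not 30, conditional on being alive at 10: (l(20) − l(30)) / l(10).
= (135,275 − 133,480) / 136,295 = 1,795 / 136,295 = 0.013170.

0.0132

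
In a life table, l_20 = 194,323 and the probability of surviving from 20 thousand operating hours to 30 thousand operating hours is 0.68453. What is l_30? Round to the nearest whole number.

l_30 = l_20 × p = 194,323 × 0.68453 = 133020.

133020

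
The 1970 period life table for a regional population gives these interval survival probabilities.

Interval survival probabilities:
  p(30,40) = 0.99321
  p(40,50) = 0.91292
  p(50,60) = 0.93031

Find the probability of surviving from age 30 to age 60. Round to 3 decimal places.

Survival from 30 to 60 is the product of surviving each interval: 0.99321 × 0.91292 × 0.93031.
= 0.843532.

0.844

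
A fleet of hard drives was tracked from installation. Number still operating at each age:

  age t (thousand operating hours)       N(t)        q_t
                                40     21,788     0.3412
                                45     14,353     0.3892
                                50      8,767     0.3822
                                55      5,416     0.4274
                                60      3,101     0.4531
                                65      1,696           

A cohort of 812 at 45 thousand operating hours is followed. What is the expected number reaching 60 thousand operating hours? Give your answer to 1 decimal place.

The relevant probability is 3,101/14,353 = 0.216052.
Expected number = 812 × 0.216052 = 175.4.

175.4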